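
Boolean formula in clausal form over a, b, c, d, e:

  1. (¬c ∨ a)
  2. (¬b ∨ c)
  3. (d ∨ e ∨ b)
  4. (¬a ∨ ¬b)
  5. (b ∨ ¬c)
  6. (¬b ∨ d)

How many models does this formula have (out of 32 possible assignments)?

The models are:
  a=F b=F c=F d=F e=T
  a=F b=F c=F d=T e=F
  a=F b=F c=F d=T e=T
  a=T b=F c=F d=F e=T
  a=T b=F c=F d=T e=F
  a=T b=F c=F d=T e=T
That's 6 in total.

6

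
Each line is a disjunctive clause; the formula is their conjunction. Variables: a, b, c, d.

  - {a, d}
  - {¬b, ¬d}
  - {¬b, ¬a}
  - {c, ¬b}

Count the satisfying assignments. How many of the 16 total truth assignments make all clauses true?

6

The models are:
  a=F b=F c=F d=T
  a=F b=F c=T d=T
  a=T b=F c=F d=F
  a=T b=F c=F d=T
  a=T b=F c=T d=F
  a=T b=F c=T d=T
That's 6 in total.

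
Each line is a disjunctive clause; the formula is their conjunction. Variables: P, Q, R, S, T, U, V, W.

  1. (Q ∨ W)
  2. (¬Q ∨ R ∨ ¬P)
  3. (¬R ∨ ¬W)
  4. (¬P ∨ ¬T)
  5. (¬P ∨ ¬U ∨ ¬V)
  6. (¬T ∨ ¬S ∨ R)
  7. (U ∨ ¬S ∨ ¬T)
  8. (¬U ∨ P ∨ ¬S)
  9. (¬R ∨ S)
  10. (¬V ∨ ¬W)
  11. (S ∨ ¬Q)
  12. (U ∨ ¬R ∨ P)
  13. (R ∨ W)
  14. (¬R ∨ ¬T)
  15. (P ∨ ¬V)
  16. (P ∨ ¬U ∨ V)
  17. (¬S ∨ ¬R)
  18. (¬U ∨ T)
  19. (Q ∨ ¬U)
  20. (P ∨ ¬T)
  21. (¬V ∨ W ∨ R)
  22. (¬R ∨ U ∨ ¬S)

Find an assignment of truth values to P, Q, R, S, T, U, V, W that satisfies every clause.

P=1, Q=0, R=0, S=1, T=0, U=0, V=0, W=1

Check each clause:
  1. (W ∨ Q) — W is true.
  2. (¬Q ∨ R ∨ ¬P) — ¬Q is true.
  3. (¬W ∨ ¬R) — ¬R is true.
  4. (¬T ∨ ¬P) — ¬T is true.
  5. (¬U ∨ ¬P ∨ ¬V) — ¬V is true.
  6. (¬T ∨ ¬S ∨ R) — ¬T is true.
  7. (¬S ∨ ¬T ∨ U) — ¬T is true.
  8. (P ∨ ¬S ∨ ¬U) — P is true.
  9. (¬R ∨ S) — S is true.
  10. (¬W ∨ ¬V) — ¬V is true.
  11. (S ∨ ¬Q) — S is true.
  12. (U ∨ P ∨ ¬R) — P is true.
  13. (W ∨ R) — W is true.
  14. (¬T ∨ ¬R) — ¬T is true.
  15. (¬V ∨ P) — P is true.
  16. (¬U ∨ P ∨ V) — P is true.
  17. (¬S ∨ ¬R) — ¬R is true.
  18. (T ∨ ¬U) — ¬U is true.
  19. (¬U ∨ Q) — ¬U is true.
  20. (¬T ∨ P) — P is true.
  21. (R ∨ ¬V ∨ W) — W is true.
  22. (¬R ∨ U ∨ ¬S) — ¬R is true.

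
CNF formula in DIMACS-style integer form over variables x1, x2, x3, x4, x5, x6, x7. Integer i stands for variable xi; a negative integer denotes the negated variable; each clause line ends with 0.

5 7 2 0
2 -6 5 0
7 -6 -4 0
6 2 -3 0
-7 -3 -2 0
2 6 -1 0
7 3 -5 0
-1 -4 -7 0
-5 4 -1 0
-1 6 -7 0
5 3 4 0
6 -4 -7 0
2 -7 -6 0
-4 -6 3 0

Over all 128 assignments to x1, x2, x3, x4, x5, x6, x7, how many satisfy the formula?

Split on x6, then x7.
  x6=1, x7=1: remaining (x1,x2,x3,x4,x5) ∈ {(0,1,0,0,1)} — 1.
  x6=1, x7=0: remaining (x1,x2,x3,x4,x5) ∈ {(0,0,1,0,1); (0,1,1,0,0); (0,1,1,0,1); (1,1,1,0,0)} — 4.
  x6=0, x7=1: remaining (x1,x2,x3,x4,x5) ∈ {(0,0,0,0,1); (0,1,0,0,1)} — 2.
  x6=0, x7=0: 9 of the 32 assignments to (x1,x2,x3,x4,x5) work.
Total: 1 + 4 + 2 + 9 = 16.

16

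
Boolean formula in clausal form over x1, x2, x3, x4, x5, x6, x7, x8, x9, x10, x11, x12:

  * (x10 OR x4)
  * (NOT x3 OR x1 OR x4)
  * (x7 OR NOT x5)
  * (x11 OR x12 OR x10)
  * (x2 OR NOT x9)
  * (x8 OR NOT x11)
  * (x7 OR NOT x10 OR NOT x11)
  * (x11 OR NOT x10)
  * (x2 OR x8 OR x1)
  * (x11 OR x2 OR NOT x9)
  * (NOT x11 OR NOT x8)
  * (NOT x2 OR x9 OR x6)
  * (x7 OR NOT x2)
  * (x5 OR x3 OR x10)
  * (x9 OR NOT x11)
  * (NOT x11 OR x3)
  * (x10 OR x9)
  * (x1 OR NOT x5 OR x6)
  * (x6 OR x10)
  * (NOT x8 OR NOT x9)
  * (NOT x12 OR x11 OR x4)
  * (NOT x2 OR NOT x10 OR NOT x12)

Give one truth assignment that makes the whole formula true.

x1 = True  x2 = True  x3 = True  x4 = True  x5 = False  x6 = True  x7 = True  x8 = False  x9 = True  x10 = False  x11 = False  x12 = True

x1 occurs only positively in the remaining clauses — set x1 = True.
x4 occurs only positively in the remaining clauses — set x4 = True.
Try x2 = True.
  then x7 is forced to True.
The remaining clauses are satisfied by x3 = True, x5 = False, x6 = True, x8 = False, x9 = True, x10 = False, x11 = False, x12 = True.
Every clause has at least one true literal under this assignment.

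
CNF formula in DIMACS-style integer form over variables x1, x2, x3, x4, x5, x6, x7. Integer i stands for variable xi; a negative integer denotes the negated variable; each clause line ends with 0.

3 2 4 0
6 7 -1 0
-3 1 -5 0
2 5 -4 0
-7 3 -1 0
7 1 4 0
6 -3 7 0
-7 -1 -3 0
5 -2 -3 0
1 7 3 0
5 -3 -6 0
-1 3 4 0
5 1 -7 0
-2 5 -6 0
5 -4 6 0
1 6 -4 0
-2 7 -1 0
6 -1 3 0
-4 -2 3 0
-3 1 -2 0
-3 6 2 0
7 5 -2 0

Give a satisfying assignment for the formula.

x1 = F, x2 = F, x3 = F, x4 = T, x5 = T, x6 = T, x7 = T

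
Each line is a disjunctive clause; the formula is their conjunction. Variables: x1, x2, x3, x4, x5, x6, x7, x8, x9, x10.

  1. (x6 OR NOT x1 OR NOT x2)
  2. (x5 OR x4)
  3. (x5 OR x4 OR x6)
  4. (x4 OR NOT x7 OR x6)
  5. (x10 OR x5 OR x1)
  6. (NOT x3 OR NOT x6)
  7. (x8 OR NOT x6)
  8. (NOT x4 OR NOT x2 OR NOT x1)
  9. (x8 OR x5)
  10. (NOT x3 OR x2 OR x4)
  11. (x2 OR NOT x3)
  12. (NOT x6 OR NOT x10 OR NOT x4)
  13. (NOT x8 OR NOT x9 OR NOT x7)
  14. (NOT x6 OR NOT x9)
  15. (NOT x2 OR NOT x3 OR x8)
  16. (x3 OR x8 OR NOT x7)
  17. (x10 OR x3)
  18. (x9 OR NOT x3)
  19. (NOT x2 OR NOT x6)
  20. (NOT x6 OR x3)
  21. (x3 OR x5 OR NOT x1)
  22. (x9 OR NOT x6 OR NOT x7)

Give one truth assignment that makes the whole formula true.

x5 occurs only positively in the remaining clauses — set x5 = True.
Pure literal: x7 appears only negated; assign x7 = False.
Branch on x1: take x1 = False.
The remaining clauses are satisfied by x2 = False, x3 = False, x4 = False, x6 = False, x8 = False, x9 = True, x10 = True.
Check each clause:
  1. (NOT x1 OR x6 OR NOT x2) — NOT x1 is true.
  2. (x4 OR x5) — x5 is true.
  3. (x5 OR x4 OR x6) — x5 is true.
  4. (x4 OR x6 OR NOT x7) — NOT x7 is true.
  5. (x10 OR x1 OR x5) — x10 is true.
  6. (NOT x3 OR NOT x6) — NOT x6 is true.
  7. (NOT x6 OR x8) — NOT x6 is true.
  8. (NOT x2 OR NOT x4 OR NOT x1) — NOT x4 is true.
  9. (x8 OR x5) — x5 is true.
  10. (x4 OR x2 OR NOT x3) — NOT x3 is true.
  11. (NOT x3 OR x2) — NOT x3 is true.
  12. (NOT x4 OR NOT x10 OR NOT x6) — NOT x6 is true.
  13. (NOT x7 OR NOT x8 OR NOT x9) — NOT x8 is true.
  14. (NOT x9 OR NOT x6) — NOT x6 is true.
  15. (NOT x2 OR NOT x3 OR x8) — NOT x3 is true.
  16. (x8 OR NOT x7 OR x3) — NOT x7 is true.
  17. (x10 OR x3) — x10 is true.
  18. (x9 OR NOT x3) — x9 is true.
  19. (NOT x6 OR NOT x2) — NOT x6 is true.
  20. (NOT x6 OR x3) — NOT x6 is true.
  21. (NOT x1 OR x3 OR x5) — x5 is true.
  22. (x9 OR NOT x6 OR NOT x7) — x9 is true.

x1=False, x2=False, x3=False, x4=False, x5=True, x6=False, x7=False, x8=False, x9=True, x10=True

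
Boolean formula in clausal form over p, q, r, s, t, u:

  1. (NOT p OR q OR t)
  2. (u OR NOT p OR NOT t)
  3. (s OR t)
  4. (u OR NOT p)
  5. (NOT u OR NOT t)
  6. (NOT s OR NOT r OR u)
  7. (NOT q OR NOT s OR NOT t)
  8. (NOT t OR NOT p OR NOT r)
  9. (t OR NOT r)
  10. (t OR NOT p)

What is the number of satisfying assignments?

9

Split on t, then p.
  t=1, p=1: a clause becomes empty — 0.
  t=1, p=0: 5 of the 16 assignments to (q,r,s,u) work.
  t=0, p=1: a clause becomes empty — 0.
  t=0, p=0: remaining (q,r,s,u) ∈ {(0,0,1,0); (0,0,1,1); (1,0,1,0); (1,0,1,1)} — 4.
Total: 0 + 5 + 0 + 4 = 9.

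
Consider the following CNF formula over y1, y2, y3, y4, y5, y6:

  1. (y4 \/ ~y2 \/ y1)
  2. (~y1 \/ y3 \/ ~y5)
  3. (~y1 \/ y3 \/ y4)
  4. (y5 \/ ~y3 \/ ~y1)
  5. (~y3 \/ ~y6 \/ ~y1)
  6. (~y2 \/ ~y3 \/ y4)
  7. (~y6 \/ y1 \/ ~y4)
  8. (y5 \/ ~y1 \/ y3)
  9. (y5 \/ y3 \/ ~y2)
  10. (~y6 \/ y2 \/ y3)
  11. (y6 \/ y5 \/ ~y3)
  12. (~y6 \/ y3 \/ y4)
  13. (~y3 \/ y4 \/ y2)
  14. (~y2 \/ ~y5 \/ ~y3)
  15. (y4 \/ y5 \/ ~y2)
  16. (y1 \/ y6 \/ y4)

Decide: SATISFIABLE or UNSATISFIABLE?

Set y1 = True and propagate.
Set y2 = False and propagate.
Branch on y3: take y3 = True.
  then y5 is forced to True.
  then y6 is forced to False.
  then y4 is forced to True.
So y1 = True  y2 = False  y3 = True  y4 = True  y5 = True  y6 = False is a satisfying assignment.

SATISFIABLE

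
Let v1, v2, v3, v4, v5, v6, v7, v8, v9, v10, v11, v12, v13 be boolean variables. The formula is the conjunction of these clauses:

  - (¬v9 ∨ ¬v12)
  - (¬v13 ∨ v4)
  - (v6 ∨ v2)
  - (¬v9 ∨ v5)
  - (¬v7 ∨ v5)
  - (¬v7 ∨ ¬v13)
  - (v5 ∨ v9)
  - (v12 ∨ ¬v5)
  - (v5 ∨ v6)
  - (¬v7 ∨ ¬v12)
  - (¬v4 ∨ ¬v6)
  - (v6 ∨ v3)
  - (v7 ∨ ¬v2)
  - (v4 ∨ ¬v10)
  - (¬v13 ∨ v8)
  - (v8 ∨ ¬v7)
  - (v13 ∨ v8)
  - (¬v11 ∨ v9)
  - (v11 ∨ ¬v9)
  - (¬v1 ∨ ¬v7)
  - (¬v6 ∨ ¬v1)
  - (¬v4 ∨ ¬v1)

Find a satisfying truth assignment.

v1 occurs only negated in the remaining clauses — set v1 = False.
Pure literal: v3 appears only positively; assign v3 = True.
Branch on v2: take v2 = False.
  then v6 is forced to True.
  then v4 is forced to False.
  then v13 is forced to False.
  then v10 is forced to False.
  then v8 is forced to True.
Branch on v5: take v5 = True.
  then v12 is forced to True.
  then v9 is forced to False.
  then v7 is forced to False.
  then v11 is forced to False.
Every clause has at least one true literal under this assignment.

v1=False  v2=False  v3=True  v4=False  v5=True  v6=True  v7=False  v8=True  v9=False  v10=False  v11=False  v12=True  v13=False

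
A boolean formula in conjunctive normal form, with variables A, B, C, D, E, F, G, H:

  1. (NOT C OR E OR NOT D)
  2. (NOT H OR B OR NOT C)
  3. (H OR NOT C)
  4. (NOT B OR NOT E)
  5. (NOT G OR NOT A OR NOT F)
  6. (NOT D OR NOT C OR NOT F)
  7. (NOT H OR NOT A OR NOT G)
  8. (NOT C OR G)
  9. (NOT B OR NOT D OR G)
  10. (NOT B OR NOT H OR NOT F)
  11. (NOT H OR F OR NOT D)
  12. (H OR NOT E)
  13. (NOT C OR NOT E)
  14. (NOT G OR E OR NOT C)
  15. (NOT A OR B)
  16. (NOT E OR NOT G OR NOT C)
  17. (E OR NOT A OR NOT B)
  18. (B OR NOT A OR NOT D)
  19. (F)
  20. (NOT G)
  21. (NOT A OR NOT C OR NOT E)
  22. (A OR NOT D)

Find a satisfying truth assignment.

A=False  B=False  C=False  D=False  E=True  F=True  G=False  H=True

Unit propagation: (F) forces F = True.
(NOT G) is a unit clause, so G = False.
The clause (NOT C) is unit: C must be False.
Pure literal: D appears only negated; assign D = False.
Set A = False and propagate.
Branch on B: take B = False.
Try E = True.
  then H is forced to True.
Check each clause:
  1. (NOT C OR E OR NOT D) — NOT C is true.
  2. (B OR NOT H OR NOT C) — NOT C is true.
  3. (NOT C OR H) — H is true.
  4. (NOT E OR NOT B) — NOT B is true.
  5. (NOT G OR NOT F OR NOT A) — NOT G is true.
  6. (NOT F OR NOT D OR NOT C) — NOT D is true.
  7. (NOT A OR NOT G OR NOT H) — NOT G is true.
  8. (NOT C OR G) — NOT C is true.
  9. (NOT D OR NOT B OR G) — NOT D is true.
  10. (NOT H OR NOT F OR NOT B) — NOT B is true.
  11. (F OR NOT H OR NOT D) — NOT D is true.
  12. (NOT E OR H) — H is true.
  13. (NOT E OR NOT C) — NOT C is true.
  14. (NOT G OR E OR NOT C) — NOT G is true.
  15. (NOT A OR B) — NOT A is true.
  16. (NOT C OR NOT E OR NOT G) — NOT G is true.
  17. (NOT A OR E OR NOT B) — E is true.
  18. (B OR NOT D OR NOT A) — NOT D is true.
  19. (F) — F is true.
  20. (NOT G) — NOT G is true.
  21. (NOT A OR NOT E OR NOT C) — NOT C is true.
  22. (NOT D OR A) — NOT D is true.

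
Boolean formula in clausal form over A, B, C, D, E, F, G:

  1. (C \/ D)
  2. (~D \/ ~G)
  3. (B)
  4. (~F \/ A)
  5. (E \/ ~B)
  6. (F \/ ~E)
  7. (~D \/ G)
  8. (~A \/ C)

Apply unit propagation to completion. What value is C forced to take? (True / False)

(B) stands alone — B = True.
In (~B \/ E), ~B is now false; E must hold, so E = True.
In (F \/ ~E), ~E is now false; F must hold, so F = True.
From (A \/ ~F) and F = True: A = True.
In (C \/ ~A), ~A is now false; C must hold, so C = True.

True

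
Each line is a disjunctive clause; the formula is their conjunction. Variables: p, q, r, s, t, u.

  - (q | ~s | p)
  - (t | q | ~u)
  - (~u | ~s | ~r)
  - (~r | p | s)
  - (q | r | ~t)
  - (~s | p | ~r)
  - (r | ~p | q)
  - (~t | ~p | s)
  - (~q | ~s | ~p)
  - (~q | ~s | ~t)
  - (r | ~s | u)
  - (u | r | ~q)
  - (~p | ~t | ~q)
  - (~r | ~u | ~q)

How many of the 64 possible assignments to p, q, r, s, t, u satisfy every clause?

9

Case analysis on q and r:
  q=T, r=T: remaining (p,s,t,u) ∈ {(T,F,F,F)} — 1.
  q=T, r=F: remaining (p,s,t,u) ∈ {(F,F,F,T); (F,F,T,T); (F,T,F,T); (T,F,F,T)} — 4.
  q=F, r=T: remaining (p,s,t,u) ∈ {(T,F,F,F); (T,T,F,F); (T,T,T,F)} — 3.
  q=F, r=F: remaining (p,s,t,u) ∈ {(F,F,F,F)} — 1.
Total: 1 + 4 + 3 + 1 = 9.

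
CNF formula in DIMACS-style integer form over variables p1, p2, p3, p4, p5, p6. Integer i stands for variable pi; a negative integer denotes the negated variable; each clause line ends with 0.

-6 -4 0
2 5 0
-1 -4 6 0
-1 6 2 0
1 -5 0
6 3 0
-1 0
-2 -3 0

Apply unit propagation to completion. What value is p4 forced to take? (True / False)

False

Unit clause (~p1) sets p1 = False.
(p1 \/ ~p5): since p1 = False, the clause reduces to (~p5). p5 = False.
From (p5 \/ p2) and p5 = False: p2 = True.
From (~p3 \/ ~p2) and p2 = True: p3 = False.
From (p6 \/ p3) and p3 = False: p6 = True.
(~p4 \/ ~p6) with p6 = True leaves only ~p4, so p4 = False.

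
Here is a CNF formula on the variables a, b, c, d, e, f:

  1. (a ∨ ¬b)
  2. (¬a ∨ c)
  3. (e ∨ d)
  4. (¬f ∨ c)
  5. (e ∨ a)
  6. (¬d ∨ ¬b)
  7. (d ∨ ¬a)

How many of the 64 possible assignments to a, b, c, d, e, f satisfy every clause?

10

Split on a, then d.
  a=T, d=T: remaining (b,c,e,f) ∈ {(F,T,F,F); (F,T,F,T); (F,T,T,F); (F,T,T,T)} — 4.
  a=T, d=F: a clause becomes empty — 0.
  a=F, d=T: remaining (b,c,e,f) ∈ {(F,F,T,F); (F,T,T,F); (F,T,T,T)} — 3.
  a=F, d=F: remaining (b,c,e,f) ∈ {(F,F,T,F); (F,T,T,F); (F,T,T,T)} — 3.
Total: 4 + 0 + 3 + 3 = 10.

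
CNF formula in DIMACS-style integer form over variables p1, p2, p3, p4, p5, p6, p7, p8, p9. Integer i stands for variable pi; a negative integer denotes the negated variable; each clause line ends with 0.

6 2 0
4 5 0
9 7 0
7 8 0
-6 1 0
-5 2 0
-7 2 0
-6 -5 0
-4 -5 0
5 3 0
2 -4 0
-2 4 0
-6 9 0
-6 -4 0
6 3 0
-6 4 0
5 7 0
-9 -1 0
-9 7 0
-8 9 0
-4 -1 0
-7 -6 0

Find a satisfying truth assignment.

p1 = False  p2 = True  p3 = True  p4 = True  p5 = False  p6 = False  p7 = True  p8 = False  p9 = False

Pure literal: p3 appears only positively; assign p3 = True.
Try p1 = False.
  then p6 is forced to False.
  then p2 is forced to True.
  then p4 is forced to True.
  then p5 is forced to False.
  then p7 is forced to True.
Try p8 = False.
p9 is now unconstrained; take p9 = False.
Every clause has at least one true literal under this assignment.
Check each clause:
  1. (p6 || p2) — p2 is true.
  2. (p5 || p4) — p4 is true.
  3. (p9 || p7) — p7 is true.
  4. (p8 || p7) — p7 is true.
  5. (p1 || !p6) — !p6 is true.
  6. (!p5 || p2) — p2 is true.
  7. (p2 || !p7) — p2 is true.
  8. (!p5 || !p6) — !p6 is true.
  9. (!p4 || !p5) — !p5 is true.
  10. (p3 || p5) — p3 is true.
  11. (!p4 || p2) — p2 is true.
  12. (p4 || !p2) — p4 is true.
  13. (p9 || !p6) — !p6 is true.
  14. (!p6 || !p4) — !p6 is true.
  15. (p3 || p6) — p3 is true.
  16. (!p6 || p4) — !p6 is true.
  17. (p5 || p7) — p7 is true.
  18. (!p1 || !p9) — !p1 is true.
  19. (!p9 || p7) — p7 is true.
  20. (p9 || !p8) — !p8 is true.
  21. (!p4 || !p1) — !p1 is true.
  22. (!p7 || !p6) — !p6 is true.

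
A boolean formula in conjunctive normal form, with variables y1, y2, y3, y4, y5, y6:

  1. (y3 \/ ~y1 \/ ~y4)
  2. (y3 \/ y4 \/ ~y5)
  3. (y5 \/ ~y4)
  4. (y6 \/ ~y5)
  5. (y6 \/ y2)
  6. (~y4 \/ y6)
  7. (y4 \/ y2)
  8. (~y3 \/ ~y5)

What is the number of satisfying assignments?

10

Case analysis on y4 and y5:
  y4=1, y5=1: remaining (y1,y2,y3,y6) ∈ {(0,0,0,1); (0,1,0,1)} — 2.
  y4=1, y5=0: a clause becomes empty — 0.
  y4=0, y5=1: a clause becomes empty — 0.
  y4=0, y5=0: forces y2=1; y1, y3, y6 free → 2^3 = 8.
Total: 2 + 0 + 0 + 8 = 10.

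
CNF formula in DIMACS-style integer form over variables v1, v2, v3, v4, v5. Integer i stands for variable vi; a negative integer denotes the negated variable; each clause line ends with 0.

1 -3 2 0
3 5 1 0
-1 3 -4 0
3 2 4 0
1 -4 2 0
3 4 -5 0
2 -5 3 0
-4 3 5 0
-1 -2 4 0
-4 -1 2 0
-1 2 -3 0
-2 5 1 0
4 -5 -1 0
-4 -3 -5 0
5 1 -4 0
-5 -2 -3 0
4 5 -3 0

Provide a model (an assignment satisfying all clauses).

Try v1 = False.
Try v2 = True.
  then v5 is forced to True.
  then v3 is forced to False.
  then v4 is forced to True.
Every clause has at least one true literal under this assignment.

v1=False, v2=True, v3=False, v4=True, v5=True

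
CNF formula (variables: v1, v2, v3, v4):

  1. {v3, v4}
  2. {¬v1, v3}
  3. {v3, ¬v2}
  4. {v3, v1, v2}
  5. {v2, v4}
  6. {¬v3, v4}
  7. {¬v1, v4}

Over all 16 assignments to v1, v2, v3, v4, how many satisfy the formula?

4

The models are:
  v1=F v2=F v3=T v4=T
  v1=F v2=T v3=T v4=T
  v1=T v2=F v3=T v4=T
  v1=T v2=T v3=T v4=T
Count: 4.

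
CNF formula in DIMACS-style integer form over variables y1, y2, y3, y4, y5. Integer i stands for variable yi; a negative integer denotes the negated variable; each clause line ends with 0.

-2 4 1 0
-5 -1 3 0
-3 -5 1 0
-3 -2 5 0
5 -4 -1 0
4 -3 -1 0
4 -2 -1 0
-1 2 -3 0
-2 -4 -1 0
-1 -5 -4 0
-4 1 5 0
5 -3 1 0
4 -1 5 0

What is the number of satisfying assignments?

4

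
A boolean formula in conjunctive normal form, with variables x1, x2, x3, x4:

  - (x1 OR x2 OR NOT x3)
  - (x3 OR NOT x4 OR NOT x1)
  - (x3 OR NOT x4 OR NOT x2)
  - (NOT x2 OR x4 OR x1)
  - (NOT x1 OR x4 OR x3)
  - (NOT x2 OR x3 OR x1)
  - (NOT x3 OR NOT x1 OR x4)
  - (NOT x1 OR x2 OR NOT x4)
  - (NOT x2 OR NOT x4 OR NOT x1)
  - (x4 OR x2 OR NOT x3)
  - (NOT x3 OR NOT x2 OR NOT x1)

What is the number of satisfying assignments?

3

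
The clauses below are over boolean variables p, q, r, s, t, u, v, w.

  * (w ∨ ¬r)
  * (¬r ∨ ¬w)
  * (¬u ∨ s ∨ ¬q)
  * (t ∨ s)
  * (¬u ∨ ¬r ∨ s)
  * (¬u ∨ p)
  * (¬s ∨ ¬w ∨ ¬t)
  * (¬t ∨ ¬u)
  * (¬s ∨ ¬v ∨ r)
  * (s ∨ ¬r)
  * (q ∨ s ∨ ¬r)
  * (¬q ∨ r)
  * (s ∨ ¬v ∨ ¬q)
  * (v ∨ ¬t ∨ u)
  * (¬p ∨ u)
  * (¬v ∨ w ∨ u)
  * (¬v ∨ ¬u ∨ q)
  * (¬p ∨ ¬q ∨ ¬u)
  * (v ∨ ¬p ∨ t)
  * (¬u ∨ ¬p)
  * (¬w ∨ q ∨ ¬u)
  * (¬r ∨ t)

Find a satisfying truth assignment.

p=False, q=False, r=False, s=True, t=False, u=False, v=False, w=False

Check each clause:
  1. (w ∨ ¬r) — ¬r is true.
  2. (¬r ∨ ¬w) — ¬w is true.
  3. (¬u ∨ s ∨ ¬q) — ¬u is true.
  4. (t ∨ s) — s is true.
  5. (¬u ∨ ¬r ∨ s) — ¬u is true.
  6. (p ∨ ¬u) — ¬u is true.
  7. (¬w ∨ ¬t ∨ ¬s) — ¬w is true.
  8. (¬u ∨ ¬t) — ¬u is true.
  9. (r ∨ ¬s ∨ ¬v) — ¬v is true.
  10. (s ∨ ¬r) — s is true.
  11. (q ∨ ¬r ∨ s) — s is true.
  12. (¬q ∨ r) — ¬q is true.
  13. (s ∨ ¬q ∨ ¬v) — ¬v is true.
  14. (v ∨ u ∨ ¬t) — ¬t is true.
  15. (u ∨ ¬p) — ¬p is true.
  16. (w ∨ u ∨ ¬v) — ¬v is true.
  17. (¬u ∨ ¬v ∨ q) — ¬v is true.
  18. (¬p ∨ ¬q ∨ ¬u) — ¬u is true.
  19. (¬p ∨ v ∨ t) — ¬p is true.
  20. (¬u ∨ ¬p) — ¬u is true.
  21. (¬w ∨ q ∨ ¬u) — ¬w is true.
  22. (¬r ∨ t) — ¬r is true.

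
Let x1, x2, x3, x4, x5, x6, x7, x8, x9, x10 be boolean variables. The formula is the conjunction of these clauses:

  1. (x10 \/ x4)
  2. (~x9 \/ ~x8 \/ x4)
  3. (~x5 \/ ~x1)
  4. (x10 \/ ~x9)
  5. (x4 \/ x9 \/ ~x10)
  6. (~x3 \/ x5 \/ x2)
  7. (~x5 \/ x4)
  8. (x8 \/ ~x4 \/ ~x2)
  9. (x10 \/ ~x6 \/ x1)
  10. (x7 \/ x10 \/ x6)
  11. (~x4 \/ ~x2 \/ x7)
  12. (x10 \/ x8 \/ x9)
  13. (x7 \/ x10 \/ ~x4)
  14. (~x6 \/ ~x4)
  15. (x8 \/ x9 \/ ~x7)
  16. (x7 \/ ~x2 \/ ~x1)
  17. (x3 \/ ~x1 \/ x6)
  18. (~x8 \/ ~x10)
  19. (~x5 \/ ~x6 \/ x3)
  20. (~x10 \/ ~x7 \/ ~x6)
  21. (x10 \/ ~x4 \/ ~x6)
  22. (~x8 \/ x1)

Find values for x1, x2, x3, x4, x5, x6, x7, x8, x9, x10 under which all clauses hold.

x1=False, x2=False, x3=False, x4=True, x5=False, x6=False, x7=False, x8=False, x9=False, x10=True

Branch on x1: take x1 = False.
  then x8 is forced to False.
Branch on x2: take x2 = False.
Branch on x3: take x3 = False.
For the remaining variables, x4 = True, x5 = False, x6 = False, x7 = False, x9 = False, x10 = True works.
Every clause has at least one true literal under this assignment.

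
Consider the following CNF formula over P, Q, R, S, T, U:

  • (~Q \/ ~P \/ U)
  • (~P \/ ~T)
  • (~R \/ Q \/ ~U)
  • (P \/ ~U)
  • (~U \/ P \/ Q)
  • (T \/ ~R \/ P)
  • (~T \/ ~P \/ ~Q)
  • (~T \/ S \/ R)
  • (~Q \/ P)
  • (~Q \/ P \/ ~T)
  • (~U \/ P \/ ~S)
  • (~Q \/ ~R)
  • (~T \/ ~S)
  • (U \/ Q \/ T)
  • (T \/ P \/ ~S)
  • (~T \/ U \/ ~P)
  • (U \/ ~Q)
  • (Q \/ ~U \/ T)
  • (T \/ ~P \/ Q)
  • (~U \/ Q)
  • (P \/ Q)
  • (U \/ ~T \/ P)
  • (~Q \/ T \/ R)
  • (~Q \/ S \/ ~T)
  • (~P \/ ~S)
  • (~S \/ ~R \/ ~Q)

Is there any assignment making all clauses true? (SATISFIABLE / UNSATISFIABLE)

UNSATISFIABLE

Q = True:
  propagation gives P=True, U=True, T=False, R=False; an empty clause results — contradiction.
Q = False:
  propagation gives U=False, T=True, P=False; an empty clause results — contradiction.
Every branch closes, so no satisfying assignment exists.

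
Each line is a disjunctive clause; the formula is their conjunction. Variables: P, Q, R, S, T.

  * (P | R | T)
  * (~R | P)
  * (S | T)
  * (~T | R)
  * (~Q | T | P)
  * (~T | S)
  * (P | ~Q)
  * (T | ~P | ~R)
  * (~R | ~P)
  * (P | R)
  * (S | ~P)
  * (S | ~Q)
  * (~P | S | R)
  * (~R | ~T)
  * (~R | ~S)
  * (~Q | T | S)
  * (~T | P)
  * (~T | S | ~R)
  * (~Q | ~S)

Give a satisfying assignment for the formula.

Q occurs only negated in the remaining clauses — set Q = False.
Set P = True and propagate.
  then R is forced to False.
  then T is forced to False.
  then S is forced to True.
Every clause has at least one true literal under this assignment.

P=True, Q=False, R=False, S=True, T=False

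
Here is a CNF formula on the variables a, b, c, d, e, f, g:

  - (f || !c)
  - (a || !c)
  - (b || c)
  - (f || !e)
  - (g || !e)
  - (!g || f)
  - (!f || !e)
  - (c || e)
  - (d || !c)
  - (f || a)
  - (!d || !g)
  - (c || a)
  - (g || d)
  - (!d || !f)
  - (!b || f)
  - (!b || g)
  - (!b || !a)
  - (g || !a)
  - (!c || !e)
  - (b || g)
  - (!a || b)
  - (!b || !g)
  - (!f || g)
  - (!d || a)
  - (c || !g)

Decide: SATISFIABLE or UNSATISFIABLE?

g = True:
  propagation gives f=True, e=False, c=True, a=True; an empty clause results — contradiction.
g = False:
  propagation gives e=False, c=True, f=True; an empty clause results — contradiction.
Every branch closes, so no satisfying assignment exists.

UNSATISFIABLE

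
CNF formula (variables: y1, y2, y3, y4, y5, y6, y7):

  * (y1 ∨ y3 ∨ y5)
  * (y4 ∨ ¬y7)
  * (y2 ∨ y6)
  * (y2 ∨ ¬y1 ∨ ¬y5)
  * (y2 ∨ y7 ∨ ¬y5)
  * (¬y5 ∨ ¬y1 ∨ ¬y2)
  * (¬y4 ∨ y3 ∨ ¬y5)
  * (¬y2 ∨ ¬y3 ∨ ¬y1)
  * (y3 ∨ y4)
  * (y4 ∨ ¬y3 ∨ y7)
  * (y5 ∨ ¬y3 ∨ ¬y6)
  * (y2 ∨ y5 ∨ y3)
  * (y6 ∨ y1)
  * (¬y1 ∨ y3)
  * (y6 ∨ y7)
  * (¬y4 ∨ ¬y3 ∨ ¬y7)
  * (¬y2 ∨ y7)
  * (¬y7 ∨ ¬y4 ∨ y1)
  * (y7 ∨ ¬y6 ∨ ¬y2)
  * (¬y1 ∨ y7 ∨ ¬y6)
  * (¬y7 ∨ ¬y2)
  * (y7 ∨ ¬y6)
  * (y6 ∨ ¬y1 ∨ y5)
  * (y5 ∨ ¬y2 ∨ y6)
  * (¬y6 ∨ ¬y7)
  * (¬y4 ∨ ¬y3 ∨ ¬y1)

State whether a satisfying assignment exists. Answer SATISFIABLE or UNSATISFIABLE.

UNSATISFIABLE

y7 = True:
  propagation gives y4=True, y3=False, y5=False, y1=True; an empty clause results — contradiction.
y7 = False:
  propagation gives y6=True; an empty clause results — contradiction.
Every branch closes, so no satisfying assignment exists.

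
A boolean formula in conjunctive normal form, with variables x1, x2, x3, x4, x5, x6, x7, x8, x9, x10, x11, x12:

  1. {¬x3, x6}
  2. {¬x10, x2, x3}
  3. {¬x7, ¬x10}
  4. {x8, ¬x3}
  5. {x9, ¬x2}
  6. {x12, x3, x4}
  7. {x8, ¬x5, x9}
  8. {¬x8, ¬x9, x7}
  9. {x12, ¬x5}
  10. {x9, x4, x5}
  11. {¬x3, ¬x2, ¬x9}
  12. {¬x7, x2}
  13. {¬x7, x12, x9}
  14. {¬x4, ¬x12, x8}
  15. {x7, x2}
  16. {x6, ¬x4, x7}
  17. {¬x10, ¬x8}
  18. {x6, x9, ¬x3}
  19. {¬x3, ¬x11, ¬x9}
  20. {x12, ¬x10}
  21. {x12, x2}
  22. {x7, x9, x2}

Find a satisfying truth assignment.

Pure literal: x6 appears only positively; assign x6 = True.
Pure literal: x10 appears only negated; assign x10 = False.
Branch on x2: take x2 = True.
  then x9 is forced to True.
  then x3 is forced to False.
The remaining clauses are satisfied by x1 = True, x4 = True, x5 = False, x7 = False, x8 = False, x11 = False, x12 = False.
Check each clause:
  1. {¬x3, x6} — ¬x3 is true.
  2. {x3, ¬x10, x2} — x2 is true.
  3. {¬x10, ¬x7} — ¬x7 is true.
  4. {x8, ¬x3} — ¬x3 is true.
  5. {x9, ¬x2} — x9 is true.
  6. {x4, x3, x12} — x4 is true.
  7. {¬x5, x9, x8} — x9 is true.
  8. {x7, ¬x8, ¬x9} — ¬x8 is true.
  9. {¬x5, x12} — ¬x5 is true.
  10. {x5, x9, x4} — x9 is true.
  11. {¬x3, ¬x2, ¬x9} — ¬x3 is true.
  12. {x2, ¬x7} — ¬x7 is true.
  13. {x12, x9, ¬x7} — ¬x7 is true.
  14. {¬x4, ¬x12, x8} — ¬x12 is true.
  15. {x7, x2} — x2 is true.
  16. {x7, ¬x4, x6} — x6 is true.
  17. {¬x8, ¬x10} — ¬x8 is true.
  18. {x6, ¬x3, x9} — x9 is true.
  19. {¬x11, ¬x9, ¬x3} — ¬x11 is true.
  20. {¬x10, x12} — ¬x10 is true.
  21. {x2, x12} — x2 is true.
  22. {x9, x7, x2} — x9 is true.

x1 = True, x2 = True, x3 = False, x4 = True, x5 = False, x6 = True, x7 = False, x8 = False, x9 = True, x10 = False, x11 = False, x12 = False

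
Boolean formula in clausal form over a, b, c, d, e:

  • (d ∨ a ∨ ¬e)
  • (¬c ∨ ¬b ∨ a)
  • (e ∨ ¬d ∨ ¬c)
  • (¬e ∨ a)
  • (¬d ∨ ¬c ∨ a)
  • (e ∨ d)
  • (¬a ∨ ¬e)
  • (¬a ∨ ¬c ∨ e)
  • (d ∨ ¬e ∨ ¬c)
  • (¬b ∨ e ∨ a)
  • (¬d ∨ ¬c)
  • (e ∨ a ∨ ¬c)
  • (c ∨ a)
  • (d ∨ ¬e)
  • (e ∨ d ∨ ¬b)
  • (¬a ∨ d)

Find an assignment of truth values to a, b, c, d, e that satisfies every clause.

a = T, b = T, c = F, d = T, e = F

Check each clause:
  1. (¬e ∨ d ∨ a) — a is true.
  2. (¬c ∨ a ∨ ¬b) — a is true.
  3. (¬c ∨ e ∨ ¬d) — ¬c is true.
  4. (a ∨ ¬e) — a is true.
  5. (¬d ∨ ¬c ∨ a) — a is true.
  6. (e ∨ d) — d is true.
  7. (¬a ∨ ¬e) — ¬e is true.
  8. (¬c ∨ ¬a ∨ e) — ¬c is true.
  9. (¬c ∨ d ∨ ¬e) — ¬e is true.
  10. (¬b ∨ e ∨ a) — a is true.
  11. (¬c ∨ ¬d) — ¬c is true.
  12. (a ∨ ¬c ∨ e) — a is true.
  13. (a ∨ c) — a is true.
  14. (¬e ∨ d) — ¬e is true.
  15. (e ∨ ¬b ∨ d) — d is true.
  16. (d ∨ ¬a) — d is true.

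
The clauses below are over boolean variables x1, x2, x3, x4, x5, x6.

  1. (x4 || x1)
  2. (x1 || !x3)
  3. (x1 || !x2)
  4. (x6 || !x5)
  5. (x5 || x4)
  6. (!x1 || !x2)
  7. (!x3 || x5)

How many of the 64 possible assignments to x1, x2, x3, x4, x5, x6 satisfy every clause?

9

Split on x1, then x5.
  x1=T, x5=T: remaining (x2,x3,x4,x6) ∈ {(F,F,F,T); (F,F,T,T); (F,T,F,T); (F,T,T,T)} — 4.
  x1=T, x5=F: remaining (x2,x3,x4,x6) ∈ {(F,F,T,F); (F,F,T,T)} — 2.
  x1=F, x5=T: remaining (x2,x3,x4,x6) ∈ {(F,F,T,T)} — 1.
  x1=F, x5=F: remaining (x2,x3,x4,x6) ∈ {(F,F,T,F); (F,F,T,T)} — 2.
Total: 4 + 2 + 1 + 2 = 9.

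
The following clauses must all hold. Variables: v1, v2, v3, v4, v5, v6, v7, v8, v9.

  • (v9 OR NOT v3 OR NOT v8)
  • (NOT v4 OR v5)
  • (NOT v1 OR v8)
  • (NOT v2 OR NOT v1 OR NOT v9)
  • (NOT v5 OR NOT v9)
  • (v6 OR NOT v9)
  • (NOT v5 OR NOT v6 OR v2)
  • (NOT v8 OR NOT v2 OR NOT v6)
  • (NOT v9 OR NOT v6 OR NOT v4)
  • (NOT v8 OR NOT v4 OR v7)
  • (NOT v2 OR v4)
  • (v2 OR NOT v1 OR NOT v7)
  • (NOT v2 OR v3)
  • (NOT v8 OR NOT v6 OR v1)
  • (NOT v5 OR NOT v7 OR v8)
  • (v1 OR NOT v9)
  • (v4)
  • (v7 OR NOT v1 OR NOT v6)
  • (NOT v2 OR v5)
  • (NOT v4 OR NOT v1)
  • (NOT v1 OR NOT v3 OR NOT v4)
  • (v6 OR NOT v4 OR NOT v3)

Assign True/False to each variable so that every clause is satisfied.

(v4) is a unit clause, so v4 = True.
The clause (v5) is unit: v5 must be True.
(NOT v9) is a unit clause, so v9 = False.
Unit propagation: (NOT v1) forces v1 = False.
Branch on v2: take v2 = True.
  then v3 is forced to True.
  then v8 is forced to False.
  then v7 is forced to False.
  then v6 is forced to True.
Check each clause:
  1. (NOT v8 OR v9 OR NOT v3) — NOT v8 is true.
  2. (v5 OR NOT v4) — v5 is true.
  3. (v8 OR NOT v1) — NOT v1 is true.
  4. (NOT v1 OR NOT v9 OR NOT v2) — NOT v9 is true.
  5. (NOT v5 OR NOT v9) — NOT v9 is true.
  6. (v6 OR NOT v9) — v6 is true.
  7. (NOT v5 OR v2 OR NOT v6) — v2 is true.
  8. (NOT v8 OR NOT v6 OR NOT v2) — NOT v8 is true.
  9. (NOT v9 OR NOT v4 OR NOT v6) — NOT v9 is true.
  10. (v7 OR NOT v4 OR NOT v8) — NOT v8 is true.
  11. (NOT v2 OR v4) — v4 is true.
  12. (v2 OR NOT v1 OR NOT v7) — NOT v7 is true.
  13. (NOT v2 OR v3) — v3 is true.
  14. (NOT v6 OR v1 OR NOT v8) — NOT v8 is true.
  15. (NOT v7 OR v8 OR NOT v5) — NOT v7 is true.
  16. (v1 OR NOT v9) — NOT v9 is true.
  17. (v4) — v4 is true.
  18. (NOT v1 OR NOT v6 OR v7) — NOT v1 is true.
  19. (NOT v2 OR v5) — v5 is true.
  20. (NOT v4 OR NOT v1) — NOT v1 is true.
  21. (NOT v1 OR NOT v4 OR NOT v3) — NOT v1 is true.
  22. (NOT v4 OR v6 OR NOT v3) — v6 is true.

v1=False, v2=True, v3=True, v4=True, v5=True, v6=True, v7=False, v8=False, v9=False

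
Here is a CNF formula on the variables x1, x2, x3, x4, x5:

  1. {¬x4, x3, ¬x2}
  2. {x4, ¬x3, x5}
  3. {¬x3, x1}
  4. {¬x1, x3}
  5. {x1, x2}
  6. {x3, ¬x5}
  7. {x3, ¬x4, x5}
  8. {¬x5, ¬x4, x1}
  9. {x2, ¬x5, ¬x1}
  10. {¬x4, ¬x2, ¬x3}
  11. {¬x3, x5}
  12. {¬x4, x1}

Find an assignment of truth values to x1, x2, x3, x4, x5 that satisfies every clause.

Try x1 = True.
  then x3 is forced to True.
  then x5 is forced to True.
  then x2 is forced to True.
  then x4 is forced to False.

x1=T  x2=T  x3=T  x4=F  x5=T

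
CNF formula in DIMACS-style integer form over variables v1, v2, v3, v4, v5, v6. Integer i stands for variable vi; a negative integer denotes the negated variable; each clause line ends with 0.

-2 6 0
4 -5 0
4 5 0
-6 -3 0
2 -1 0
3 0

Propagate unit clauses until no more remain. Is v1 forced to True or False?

False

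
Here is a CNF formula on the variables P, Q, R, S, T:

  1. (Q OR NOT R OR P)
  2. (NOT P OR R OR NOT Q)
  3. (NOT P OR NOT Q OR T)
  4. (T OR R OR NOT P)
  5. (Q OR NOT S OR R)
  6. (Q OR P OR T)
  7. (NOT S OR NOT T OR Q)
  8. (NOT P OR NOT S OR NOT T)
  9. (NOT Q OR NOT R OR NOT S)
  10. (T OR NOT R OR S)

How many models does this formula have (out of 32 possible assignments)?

Split on Q, then P.
  Q=T, P=T: remaining (R,S,T) ∈ {(T,F,T)} — 1.
  Q=T, P=F: 5 of the 8 assignments to (R,S,T) work.
  Q=F, P=T: remaining (R,S,T) ∈ {(F,F,T); (T,F,T); (T,T,F)} — 3.
  Q=F, P=F: remaining (R,S,T) ∈ {(F,F,T)} — 1.
Total: 1 + 5 + 3 + 1 = 10.

10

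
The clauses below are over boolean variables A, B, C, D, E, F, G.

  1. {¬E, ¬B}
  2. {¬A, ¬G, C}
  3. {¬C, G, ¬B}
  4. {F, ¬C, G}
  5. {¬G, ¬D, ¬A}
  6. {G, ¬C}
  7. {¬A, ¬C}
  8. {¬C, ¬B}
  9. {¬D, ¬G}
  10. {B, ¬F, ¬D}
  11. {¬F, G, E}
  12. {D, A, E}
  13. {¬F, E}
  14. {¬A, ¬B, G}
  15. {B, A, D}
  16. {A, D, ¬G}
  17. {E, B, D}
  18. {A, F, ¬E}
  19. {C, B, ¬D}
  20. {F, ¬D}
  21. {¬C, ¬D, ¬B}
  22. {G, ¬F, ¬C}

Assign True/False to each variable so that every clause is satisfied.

A=True, B=False, C=False, D=False, E=True, F=True, G=False

Check each clause:
  1. {¬B, ¬E} — ¬B is true.
  2. {C, ¬G, ¬A} — ¬G is true.
  3. {G, ¬C, ¬B} — ¬C is true.
  4. {F, G, ¬C} — ¬C is true.
  5. {¬D, ¬A, ¬G} — ¬G is true.
  6. {¬C, G} — ¬C is true.
  7. {¬A, ¬C} — ¬C is true.
  8. {¬C, ¬B} — ¬C is true.
  9. {¬G, ¬D} — ¬G is true.
  10. {B, ¬D, ¬F} — ¬D is true.
  11. {E, ¬F, G} — E is true.
  12. {A, E, D} — A is true.
  13. {E, ¬F} — E is true.
  14. {¬A, G, ¬B} — ¬B is true.
  15. {D, A, B} — A is true.
  16. {¬G, D, A} — ¬G is true.
  17. {D, E, B} — E is true.
  18. {A, ¬E, F} — A is true.
  19. {B, C, ¬D} — ¬D is true.
  20. {F, ¬D} — ¬D is true.
  21. {¬C, ¬B, ¬D} — ¬D is true.
  22. {¬F, ¬C, G} — ¬C is true.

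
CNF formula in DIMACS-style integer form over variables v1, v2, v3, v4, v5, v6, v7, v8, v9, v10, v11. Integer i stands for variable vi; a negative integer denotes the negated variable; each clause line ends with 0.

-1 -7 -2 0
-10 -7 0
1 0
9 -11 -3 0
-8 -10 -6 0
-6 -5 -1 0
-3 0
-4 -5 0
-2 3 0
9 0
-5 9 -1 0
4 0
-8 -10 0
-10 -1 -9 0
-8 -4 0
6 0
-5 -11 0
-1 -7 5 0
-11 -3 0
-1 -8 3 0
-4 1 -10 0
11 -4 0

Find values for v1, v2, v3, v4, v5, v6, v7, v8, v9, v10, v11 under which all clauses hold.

Unit propagation: (v1) forces v1 = True.
(!v3) is a unit clause, so v3 = False.
(!v2) is a unit clause, so v2 = False.
The clause (v9) is unit: v9 must be True.
(v4) is a unit clause, so v4 = True.
The clause (!v5) is unit: v5 must be False.
(!v10) is a unit clause, so v10 = False.
The clause (!v8) is unit: v8 must be False.
The clause (v6) is unit: v6 must be True.
Unit propagation: (!v7) forces v7 = False.
The clause (v11) is unit: v11 must be True.
Check each clause:
  1. (!v1 || !v2 || !v7) — !v7 is true.
  2. (!v7 || !v10) — !v7 is true.
  3. (v1) — v1 is true.
  4. (!v11 || v9 || !v3) — v9 is true.
  5. (!v6 || !v10 || !v8) — !v8 is true.
  6. (!v6 || !v5 || !v1) — !v5 is true.
  7. (!v3) — !v3 is true.
  8. (!v5 || !v4) — !v5 is true.
  9. (v3 || !v2) — !v2 is true.
  10. (v9) — v9 is true.
  11. (v9 || !v5 || !v1) — v9 is true.
  12. (v4) — v4 is true.
  13. (!v8 || !v10) — !v8 is true.
  14. (!v9 || !v1 || !v10) — !v10 is true.
  15. (!v4 || !v8) — !v8 is true.
  16. (v6) — v6 is true.
  17. (!v5 || !v11) — !v5 is true.
  18. (v5 || !v7 || !v1) — !v7 is true.
  19. (!v3 || !v11) — !v3 is true.
  20. (!v8 || !v1 || v3) — !v8 is true.
  21. (!v4 || v1 || !v10) — v1 is true.
  22. (v11 || !v4) — v11 is true.

v1=True, v2=False, v3=False, v4=True, v5=False, v6=True, v7=False, v8=False, v9=True, v10=False, v11=True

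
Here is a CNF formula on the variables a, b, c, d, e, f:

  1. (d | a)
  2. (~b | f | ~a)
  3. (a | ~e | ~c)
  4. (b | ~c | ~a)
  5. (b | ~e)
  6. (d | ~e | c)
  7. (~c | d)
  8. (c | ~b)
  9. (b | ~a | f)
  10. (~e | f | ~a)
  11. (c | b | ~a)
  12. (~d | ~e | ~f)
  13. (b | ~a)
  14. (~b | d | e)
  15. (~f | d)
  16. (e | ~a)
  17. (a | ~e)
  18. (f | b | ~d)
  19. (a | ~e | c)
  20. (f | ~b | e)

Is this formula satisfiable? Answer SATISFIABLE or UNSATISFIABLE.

SATISFIABLE

Set a = False and propagate.
  then d is forced to True.
  then e is forced to False.
Branch on b: take b = False.
  then f is forced to True.
c is now unconstrained; take c = True.
So a=F, b=F, c=T, d=T, e=F, f=T is a satisfying assignment.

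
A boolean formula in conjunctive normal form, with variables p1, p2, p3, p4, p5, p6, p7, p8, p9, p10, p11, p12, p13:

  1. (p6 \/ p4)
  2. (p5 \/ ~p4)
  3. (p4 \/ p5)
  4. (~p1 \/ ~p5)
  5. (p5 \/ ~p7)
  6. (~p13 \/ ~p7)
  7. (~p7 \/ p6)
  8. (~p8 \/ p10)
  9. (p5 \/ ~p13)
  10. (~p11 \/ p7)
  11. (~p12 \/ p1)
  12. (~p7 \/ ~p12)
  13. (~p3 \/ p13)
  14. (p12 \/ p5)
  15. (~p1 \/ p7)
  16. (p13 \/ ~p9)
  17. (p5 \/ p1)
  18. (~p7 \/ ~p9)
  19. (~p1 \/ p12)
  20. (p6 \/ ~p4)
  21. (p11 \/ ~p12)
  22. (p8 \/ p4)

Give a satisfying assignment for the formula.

p1=F  p2=T  p3=F  p4=T  p5=T  p6=T  p7=T  p8=F  p9=F  p10=F  p11=T  p12=F  p13=F

p3 occurs only negated in the remaining clauses — set p3 = False.
p6 occurs only positively in the remaining clauses — set p6 = True.
Try p1 = False.
  then p12 is forced to False.
  then p5 is forced to True.
Set p4 = True and propagate.
For the remaining variables, p2 = True, p7 = True, p8 = False, p9 = False, p10 = False, p11 = True, p13 = False works.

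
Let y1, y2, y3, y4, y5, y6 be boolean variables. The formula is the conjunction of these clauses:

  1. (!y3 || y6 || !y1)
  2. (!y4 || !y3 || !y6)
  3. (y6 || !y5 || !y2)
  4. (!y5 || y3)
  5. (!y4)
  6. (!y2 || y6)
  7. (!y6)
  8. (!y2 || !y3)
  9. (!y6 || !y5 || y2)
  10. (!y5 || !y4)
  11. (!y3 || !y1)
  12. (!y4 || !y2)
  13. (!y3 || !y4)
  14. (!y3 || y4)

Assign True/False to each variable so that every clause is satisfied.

y1 = True  y2 = False  y3 = False  y4 = False  y5 = False  y6 = False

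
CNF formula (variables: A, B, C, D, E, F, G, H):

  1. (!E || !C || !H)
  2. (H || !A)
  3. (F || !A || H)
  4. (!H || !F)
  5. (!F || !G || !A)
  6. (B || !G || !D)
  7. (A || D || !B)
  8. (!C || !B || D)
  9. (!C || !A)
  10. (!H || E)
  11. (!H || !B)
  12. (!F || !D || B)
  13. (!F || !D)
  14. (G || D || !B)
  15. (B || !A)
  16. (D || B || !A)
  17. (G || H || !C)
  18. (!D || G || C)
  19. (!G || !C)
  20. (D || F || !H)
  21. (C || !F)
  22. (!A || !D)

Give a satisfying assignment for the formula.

A=0, B=1, C=0, D=1, E=0, F=0, G=1, H=0

Set A = False and propagate.
For the remaining variables, B = True, C = False, D = True, E = False, F = False, G = True, H = False works.
Every clause has at least one true literal under this assignment.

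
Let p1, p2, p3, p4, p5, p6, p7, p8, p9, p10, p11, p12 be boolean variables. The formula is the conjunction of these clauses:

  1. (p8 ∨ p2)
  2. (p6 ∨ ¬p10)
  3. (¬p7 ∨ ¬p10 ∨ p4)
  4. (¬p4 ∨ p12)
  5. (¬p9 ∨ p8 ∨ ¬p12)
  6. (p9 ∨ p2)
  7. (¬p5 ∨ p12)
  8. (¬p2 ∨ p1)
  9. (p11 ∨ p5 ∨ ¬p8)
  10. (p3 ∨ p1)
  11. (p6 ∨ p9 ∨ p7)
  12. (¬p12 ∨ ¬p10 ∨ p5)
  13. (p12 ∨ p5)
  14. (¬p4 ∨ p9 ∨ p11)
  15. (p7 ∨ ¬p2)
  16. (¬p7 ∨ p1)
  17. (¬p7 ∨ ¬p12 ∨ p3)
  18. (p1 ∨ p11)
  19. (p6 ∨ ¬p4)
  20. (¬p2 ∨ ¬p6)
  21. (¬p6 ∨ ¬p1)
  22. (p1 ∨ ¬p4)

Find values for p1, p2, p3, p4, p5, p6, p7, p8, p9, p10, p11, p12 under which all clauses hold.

p1=True  p2=True  p3=True  p4=False  p5=False  p6=False  p7=True  p8=True  p9=False  p10=False  p11=True  p12=True

Check each clause:
  1. (p2 ∨ p8) — p8 is true.
  2. (¬p10 ∨ p6) — ¬p10 is true.
  3. (¬p10 ∨ ¬p7 ∨ p4) — ¬p10 is true.
  4. (¬p4 ∨ p12) — p12 is true.
  5. (¬p12 ∨ p8 ∨ ¬p9) — p8 is true.
  6. (p9 ∨ p2) — p2 is true.
  7. (¬p5 ∨ p12) — ¬p5 is true.
  8. (¬p2 ∨ p1) — p1 is true.
  9. (p5 ∨ p11 ∨ ¬p8) — p11 is true.
  10. (p3 ∨ p1) — p1 is true.
  11. (p9 ∨ p6 ∨ p7) — p7 is true.
  12. (¬p12 ∨ ¬p10 ∨ p5) — ¬p10 is true.
  13. (p12 ∨ p5) — p12 is true.
  14. (p11 ∨ ¬p4 ∨ p9) — p11 is true.
  15. (¬p2 ∨ p7) — p7 is true.
  16. (p1 ∨ ¬p7) — p1 is true.
  17. (¬p12 ∨ ¬p7 ∨ p3) — p3 is true.
  18. (p1 ∨ p11) — p1 is true.
  19. (p6 ∨ ¬p4) — ¬p4 is true.
  20. (¬p2 ∨ ¬p6) — ¬p6 is true.
  21. (¬p1 ∨ ¬p6) — ¬p6 is true.
  22. (p1 ∨ ¬p4) — p1 is true.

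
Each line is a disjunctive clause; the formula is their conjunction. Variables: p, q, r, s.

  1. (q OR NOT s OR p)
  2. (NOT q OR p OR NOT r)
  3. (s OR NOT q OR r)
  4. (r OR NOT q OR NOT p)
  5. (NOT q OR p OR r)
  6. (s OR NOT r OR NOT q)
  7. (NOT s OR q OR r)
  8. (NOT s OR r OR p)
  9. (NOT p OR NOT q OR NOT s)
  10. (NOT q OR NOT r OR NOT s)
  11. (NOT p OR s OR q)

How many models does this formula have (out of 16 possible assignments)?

3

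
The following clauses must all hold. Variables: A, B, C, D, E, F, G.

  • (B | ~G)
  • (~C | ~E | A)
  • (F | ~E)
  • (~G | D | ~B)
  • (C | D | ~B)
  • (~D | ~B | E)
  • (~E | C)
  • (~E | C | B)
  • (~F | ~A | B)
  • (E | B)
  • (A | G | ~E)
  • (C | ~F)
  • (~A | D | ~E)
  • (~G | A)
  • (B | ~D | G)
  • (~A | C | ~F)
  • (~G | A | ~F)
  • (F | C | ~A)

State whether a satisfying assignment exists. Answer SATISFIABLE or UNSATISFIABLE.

SATISFIABLE

Set A = True and propagate.
For the remaining variables, B = True, C = True, D = False, E = False, F = True, G = False works.
Every clause has at least one true literal under this assignment.
So A = True, B = True, C = True, D = False, E = False, F = True, G = False is a satisfying assignment.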